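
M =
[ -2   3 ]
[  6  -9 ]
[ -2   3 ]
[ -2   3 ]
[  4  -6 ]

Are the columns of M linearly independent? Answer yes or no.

Row reduce M to echelon form.
R2 ← R2 + (3)·R1: [0, 0]
R3 ← R3 − R1: [0, 0]
R4 ← R4 − R1: [0, 0]
R5 ← R5 + (2)·R1: [0, 0]
1 pivot among 2 columns.
Only 1 < 2 pivot columns, so the columns are linearly dependent.

no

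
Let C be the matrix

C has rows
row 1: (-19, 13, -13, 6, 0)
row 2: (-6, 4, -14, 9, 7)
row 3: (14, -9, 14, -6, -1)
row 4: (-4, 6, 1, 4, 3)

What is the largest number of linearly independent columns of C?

Row reduce to echelon form.
R2 ← R2 − (6/19)·R1: [0, -2/19, -188/19, 135/19, 7]
R3 ← R3 + (14/19)·R1: [0, 11/19, 84/19, -30/19, -1]
R4 ← R4 − (4/19)·R1: [0, 62/19, 71/19, 52/19, 3]
R3 ← R3 + (11/2)·R2: [0, 0, -50, 75/2, 75/2]
R4 ← R4 + (31)·R2: [0, 0, -303, 223, 220]
R4 ← R4 − (303/50)·R3: [0, 0, 0, -17/4, -29/4]
Echelon form has 4 nonzero rows, so rank(C) = 4.
The rank gives the maximum number of linearly independent columns: 4.

4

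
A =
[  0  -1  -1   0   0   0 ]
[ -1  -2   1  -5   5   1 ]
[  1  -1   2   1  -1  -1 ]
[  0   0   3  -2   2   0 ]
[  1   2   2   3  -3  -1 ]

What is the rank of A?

Row reduce to echelon form.
Swap R1 ↔ R2
R3 ← R3 + R1: [0, -3, 3, -4, 4, 0]
R5 ← R5 + R1: [0, 0, 3, -2, 2, 0]
R3 ← R3 − (3)·R2: [0, 0, 6, -4, 4, 0]
R4 ← R4 − (1/2)·R3: [0, 0, 0, 0, 0, 0]
R5 ← R5 − (1/2)·R3: [0, 0, 0, 0, 0, 0]
Echelon form has 3 nonzero rows, so rank(A) = 3.

3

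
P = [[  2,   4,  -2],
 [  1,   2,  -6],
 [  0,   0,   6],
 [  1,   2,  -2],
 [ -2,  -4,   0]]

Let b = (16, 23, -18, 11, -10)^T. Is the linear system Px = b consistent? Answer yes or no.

Row reduce the augmented matrix [P | b].
R2 ← R2 − (1/2)·R1: [0, 0, -5, 15]
R4 ← R4 − (1/2)·R1: [0, 0, -1, 3]
R5 ← R5 + R1: [0, 0, -2, 6]
R3 ← R3 + (6/5)·R2: [0, 0, 0, 0]
R4 ← R4 − (1/5)·R2: [0, 0, 0, 0]
R5 ← R5 − (2/5)·R2: [0, 0, 0, 0]
The echelon form has 2 nonzero rows, and every pivot lies in the first 3 columns, so rank(P) = rank([P|b]) = 2.
The system is consistent.

yes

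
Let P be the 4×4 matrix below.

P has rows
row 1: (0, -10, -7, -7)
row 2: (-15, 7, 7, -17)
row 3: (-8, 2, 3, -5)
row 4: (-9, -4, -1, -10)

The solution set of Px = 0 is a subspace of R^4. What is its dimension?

Row reduce to echelon form.
Swap R1 ↔ R2
R3 ← R3 − (8/15)·R1: [0, -26/15, -11/15, 61/15]
R4 ← R4 − (3/5)·R1: [0, -41/5, -26/5, 1/5]
R3 ← R3 − (13/75)·R2: [0, 0, 12/25, 132/25]
R4 ← R4 − (41/50)·R2: [0, 0, 27/50, 297/50]
R4 ← R4 − (9/8)·R3: [0, 0, 0, 0]
3 nonzero rows, so rank(P) = 3.
P has 4 columns; by rank–nullity, nullity = 4 − 3 = 1.

1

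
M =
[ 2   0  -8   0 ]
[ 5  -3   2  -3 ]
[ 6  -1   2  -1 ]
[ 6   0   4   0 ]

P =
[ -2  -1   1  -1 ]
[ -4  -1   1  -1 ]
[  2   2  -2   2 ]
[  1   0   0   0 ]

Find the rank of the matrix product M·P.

2

First compute MP:
[[-20, -18,  18, -18],
 [  3,   2,  -2,   2],
 [ -5,  -1,   1,  -1],
 [ -4,   2,  -2,   2]]
Now row reduce the product.
R2 ← R2 + (3/20)·R1: [0, -7/10, 7/10, -7/10]
R3 ← R3 − (1/4)·R1: [0, 7/2, -7/2, 7/2]
R4 ← R4 − (1/5)·R1: [0, 28/5, -28/5, 28/5]
R3 ← R3 + (5)·R2: [0, 0, 0, 0]
R4 ← R4 + (8)·R2: [0, 0, 0, 0]
2 nonzero rows, so rank(MP) = 2.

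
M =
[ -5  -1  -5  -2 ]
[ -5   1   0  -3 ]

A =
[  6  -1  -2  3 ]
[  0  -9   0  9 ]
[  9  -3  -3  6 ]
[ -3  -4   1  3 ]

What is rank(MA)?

First compute MA:
[[-69,  37,  23, -60],
 [-21,   8,   7, -15]]
Now row reduce the product.
R2 ← R2 − (7/23)·R1: [0, -75/23, 0, 75/23]
2 nonzero rows, so rank(MA) = 2.

2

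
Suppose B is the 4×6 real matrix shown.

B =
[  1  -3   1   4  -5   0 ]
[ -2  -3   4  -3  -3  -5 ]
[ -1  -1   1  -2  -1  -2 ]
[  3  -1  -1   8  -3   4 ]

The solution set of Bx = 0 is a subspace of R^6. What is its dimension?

Row reduce to echelon form.
R2 ← R2 + (2)·R1: [0, -9, 6, 5, -13, -5]
R3 ← R3 + R1: [0, -4, 2, 2, -6, -2]
R4 ← R4 − (3)·R1: [0, 8, -4, -4, 12, 4]
R3 ← R3 − (4/9)·R2: [0, 0, -2/3, -2/9, -2/9, 2/9]
R4 ← R4 + (8/9)·R2: [0, 0, 4/3, 4/9, 4/9, -4/9]
R4 ← R4 + (2)·R3: [0, 0, 0, 0, 0, 0]
3 nonzero rows, so rank(B) = 3.
B has 6 columns; by rank–nullity, nullity = 6 − 3 = 3.

3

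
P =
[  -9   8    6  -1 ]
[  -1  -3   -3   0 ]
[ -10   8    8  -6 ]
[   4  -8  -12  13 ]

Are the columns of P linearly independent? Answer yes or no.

Row reduce P to echelon form.
R2 ← R2 − (1/9)·R1: [0, -35/9, -11/3, 1/9]
R3 ← R3 − (10/9)·R1: [0, -8/9, 4/3, -44/9]
R4 ← R4 + (4/9)·R1: [0, -40/9, -28/3, 113/9]
R3 ← R3 − (8/35)·R2: [0, 0, 76/35, -172/35]
R4 ← R4 − (8/7)·R2: [0, 0, -36/7, 87/7]
R4 ← R4 + (45/19)·R3: [0, 0, 0, 15/19]
4 pivots among 4 columns.
Every column is a pivot column, so the columns are linearly independent.

yes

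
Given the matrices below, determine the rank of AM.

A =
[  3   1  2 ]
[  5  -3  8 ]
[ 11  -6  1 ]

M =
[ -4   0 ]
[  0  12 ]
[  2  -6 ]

First compute AM:
[[ -8,   0],
 [ -4, -84],
 [-42, -78]]
Now row reduce the product.
R2 ← R2 − (1/2)·R1: [0, -84]
R3 ← R3 − (21/4)·R1: [0, -78]
R3 ← R3 − (13/14)·R2: [0, 0]
2 nonzero rows, so rank(AM) = 2.

2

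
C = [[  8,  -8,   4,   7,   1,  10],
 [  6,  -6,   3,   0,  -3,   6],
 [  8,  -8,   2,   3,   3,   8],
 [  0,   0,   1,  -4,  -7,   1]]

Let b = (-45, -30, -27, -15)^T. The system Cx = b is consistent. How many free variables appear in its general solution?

2

Row reduce the augmented matrix [C | b].
R2 ← R2 − (3/4)·R1: [0, 0, 0, -21/4, -15/4, -3/2, 15/4]
R3 ← R3 − R1: [0, 0, -2, -4, 2, -2, 18]
Swap R2 ↔ R3
R4 ← R4 + (1/2)·R2: [0, 0, 0, -6, -6, 0, -6]
R4 ← R4 − (8/7)·R3: [0, 0, 0, 0, -12/7, 12/7, -72/7]
The echelon form has 4 nonzero rows, and every pivot lies in the first 6 columns, so rank(C) = rank([C|b]) = 4.
The system is consistent.
Free variables = (unknowns) − (rank) = 6 − 4 = 2.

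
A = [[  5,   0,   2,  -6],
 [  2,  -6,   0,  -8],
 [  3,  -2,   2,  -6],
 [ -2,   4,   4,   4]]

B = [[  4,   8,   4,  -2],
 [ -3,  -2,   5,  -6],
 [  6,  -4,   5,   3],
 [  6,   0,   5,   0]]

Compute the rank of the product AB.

First compute AB:
[[ -4,  32,   0,  -4],
 [-22,  28, -62,  32],
 [ -6,  20, -18,  12],
 [ 28, -40,  52,  -8]]
Now row reduce the product.
R2 ← R2 − (11/2)·R1: [0, -148, -62, 54]
R3 ← R3 − (3/2)·R1: [0, -28, -18, 18]
R4 ← R4 + (7)·R1: [0, 184, 52, -36]
R3 ← R3 − (7/37)·R2: [0, 0, -232/37, 288/37]
R4 ← R4 + (46/37)·R2: [0, 0, -928/37, 1152/37]
R4 ← R4 − (4)·R3: [0, 0, 0, 0]
3 nonzero rows, so rank(AB) = 3.

3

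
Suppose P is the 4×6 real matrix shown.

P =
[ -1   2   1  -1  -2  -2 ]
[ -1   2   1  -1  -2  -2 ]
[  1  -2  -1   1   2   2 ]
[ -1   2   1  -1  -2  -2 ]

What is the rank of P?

1

Row reduce to echelon form.
R2 ← R2 − R1: [0, 0, 0, 0, 0, 0]
R3 ← R3 + R1: [0, 0, 0, 0, 0, 0]
R4 ← R4 − R1: [0, 0, 0, 0, 0, 0]
Echelon form has 1 nonzero row, so rank(P) = 1.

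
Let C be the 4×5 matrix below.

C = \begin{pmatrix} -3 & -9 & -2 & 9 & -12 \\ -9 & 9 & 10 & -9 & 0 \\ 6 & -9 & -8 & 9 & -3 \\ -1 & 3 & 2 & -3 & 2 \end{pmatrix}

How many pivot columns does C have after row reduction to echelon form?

2

Row reduce to echelon form.
R2 ← R2 − (3)·R1: [0, 36, 16, -36, 36]
R3 ← R3 + (2)·R1: [0, -27, -12, 27, -27]
R4 ← R4 − (1/3)·R1: [0, 6, 8/3, -6, 6]
R3 ← R3 + (3/4)·R2: [0, 0, 0, 0, 0]
R4 ← R4 − (1/6)·R2: [0, 0, 0, 0, 0]
Echelon form has 2 nonzero rows, so rank(C) = 2.
Each nonzero row contributes one pivot column: 2 pivot columns.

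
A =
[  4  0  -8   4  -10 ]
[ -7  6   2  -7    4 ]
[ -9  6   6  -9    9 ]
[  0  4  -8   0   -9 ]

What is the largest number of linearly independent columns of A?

Row reduce to echelon form.
R2 ← R2 + (7/4)·R1: [0, 6, -12, 0, -27/2]
R3 ← R3 + (9/4)·R1: [0, 6, -12, 0, -27/2]
R3 ← R3 − R2: [0, 0, 0, 0, 0]
R4 ← R4 − (2/3)·R2: [0, 0, 0, 0, 0]
Echelon form has 2 nonzero rows, so rank(A) = 2.
The rank gives the maximum number of linearly independent columns: 2.

2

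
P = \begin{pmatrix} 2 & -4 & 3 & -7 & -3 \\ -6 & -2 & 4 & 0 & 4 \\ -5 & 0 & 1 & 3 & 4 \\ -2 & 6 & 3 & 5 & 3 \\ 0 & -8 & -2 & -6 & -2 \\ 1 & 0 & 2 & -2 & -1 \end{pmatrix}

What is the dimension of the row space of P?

Row reduce to echelon form.
R2 ← R2 + (3)·R1: [0, -14, 13, -21, -5]
R3 ← R3 + (5/2)·R1: [0, -10, 17/2, -29/2, -7/2]
R4 ← R4 + R1: [0, 2, 6, -2, 0]
R6 ← R6 − (1/2)·R1: [0, 2, 1/2, 3/2, 1/2]
R3 ← R3 − (5/7)·R2: [0, 0, -11/14, 1/2, 1/14]
R4 ← R4 + (1/7)·R2: [0, 0, 55/7, -5, -5/7]
R5 ← R5 − (4/7)·R2: [0, 0, -66/7, 6, 6/7]
R6 ← R6 + (1/7)·R2: [0, 0, 33/14, -3/2, -3/14]
R4 ← R4 + (10)·R3: [0, 0, 0, 0, 0]
R5 ← R5 − (12)·R3: [0, 0, 0, 0, 0]
R6 ← R6 + (3)·R3: [0, 0, 0, 0, 0]
Echelon form has 3 nonzero rows, so rank(P) = 3.
The row space has dimension equal to the rank: 3.

3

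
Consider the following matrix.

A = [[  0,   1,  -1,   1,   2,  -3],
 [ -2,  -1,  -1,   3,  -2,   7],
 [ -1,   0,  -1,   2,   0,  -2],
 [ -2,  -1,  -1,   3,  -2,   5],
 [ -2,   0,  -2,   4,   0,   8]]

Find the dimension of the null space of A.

3

Row reduce to echelon form.
Swap R1 ↔ R2
R3 ← R3 − (1/2)·R1: [0, 1/2, -1/2, 1/2, 1, -11/2]
R4 ← R4 − R1: [0, 0, 0, 0, 0, -2]
R5 ← R5 − R1: [0, 1, -1, 1, 2, 1]
R3 ← R3 − (1/2)·R2: [0, 0, 0, 0, 0, -4]
R5 ← R5 − R2: [0, 0, 0, 0, 0, 4]
R4 ← R4 − (1/2)·R3: [0, 0, 0, 0, 0, 0]
R5 ← R5 + R3: [0, 0, 0, 0, 0, 0]
3 nonzero rows, so rank(A) = 3.
A has 6 columns; by rank–nullity, nullity = 6 − 3 = 3.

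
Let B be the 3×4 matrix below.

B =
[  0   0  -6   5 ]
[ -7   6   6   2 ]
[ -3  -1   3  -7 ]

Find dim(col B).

3

Row reduce to echelon form.
Swap R1 ↔ R2
R3 ← R3 − (3/7)·R1: [0, -25/7, 3/7, -55/7]
Swap R2 ↔ R3
Echelon form has 3 nonzero rows, so rank(B) = 3.
The column space has dimension equal to the rank: 3.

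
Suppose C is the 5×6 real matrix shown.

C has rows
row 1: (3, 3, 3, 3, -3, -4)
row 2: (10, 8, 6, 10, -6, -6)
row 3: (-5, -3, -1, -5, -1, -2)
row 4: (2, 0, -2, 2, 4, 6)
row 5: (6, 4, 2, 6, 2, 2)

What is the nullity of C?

Row reduce to echelon form.
R2 ← R2 − (10/3)·R1: [0, -2, -4, 0, 4, 22/3]
R3 ← R3 + (5/3)·R1: [0, 2, 4, 0, -6, -26/3]
R4 ← R4 − (2/3)·R1: [0, -2, -4, 0, 6, 26/3]
R5 ← R5 − (2)·R1: [0, -2, -4, 0, 8, 10]
R3 ← R3 + R2: [0, 0, 0, 0, -2, -4/3]
R4 ← R4 − R2: [0, 0, 0, 0, 2, 4/3]
R5 ← R5 − R2: [0, 0, 0, 0, 4, 8/3]
R4 ← R4 + R3: [0, 0, 0, 0, 0, 0]
R5 ← R5 + (2)·R3: [0, 0, 0, 0, 0, 0]
3 nonzero rows, so rank(C) = 3.
C has 6 columns; by rank–nullity, nullity = 6 − 3 = 3.

3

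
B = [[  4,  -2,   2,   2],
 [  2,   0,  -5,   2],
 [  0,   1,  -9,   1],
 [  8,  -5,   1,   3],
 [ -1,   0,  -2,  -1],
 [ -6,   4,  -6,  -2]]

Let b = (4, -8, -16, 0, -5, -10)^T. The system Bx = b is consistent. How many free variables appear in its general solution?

1

Row reduce the augmented matrix [B | b].
R2 ← R2 − (1/2)·R1: [0, 1, -6, 1, -10]
R4 ← R4 − (2)·R1: [0, -1, -3, -1, -8]
R5 ← R5 + (1/4)·R1: [0, -1/2, -3/2, -1/2, -4]
R6 ← R6 + (3/2)·R1: [0, 1, -3, 1, -4]
R3 ← R3 − R2: [0, 0, -3, 0, -6]
R4 ← R4 + R2: [0, 0, -9, 0, -18]
R5 ← R5 + (1/2)·R2: [0, 0, -9/2, 0, -9]
R6 ← R6 − R2: [0, 0, 3, 0, 6]
R4 ← R4 − (3)·R3: [0, 0, 0, 0, 0]
R5 ← R5 − (3/2)·R3: [0, 0, 0, 0, 0]
R6 ← R6 + R3: [0, 0, 0, 0, 0]
The echelon form has 3 nonzero rows, and every pivot lies in the first 4 columns, so rank(B) = rank([B|b]) = 3.
The system is consistent.
Free variables = (unknowns) − (rank) = 4 − 3 = 1.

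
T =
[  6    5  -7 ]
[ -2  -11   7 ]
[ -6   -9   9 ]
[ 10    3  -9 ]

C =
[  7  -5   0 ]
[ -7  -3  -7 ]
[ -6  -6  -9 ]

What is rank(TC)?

2

First compute TC:
[[ 49,  -3,  28],
 [ 21,   1,  14],
 [-33,   3, -18],
 [103,  -5,  60]]
Now row reduce the product.
R2 ← R2 − (3/7)·R1: [0, 16/7, 2]
R3 ← R3 + (33/49)·R1: [0, 48/49, 6/7]
R4 ← R4 − (103/49)·R1: [0, 64/49, 8/7]
R3 ← R3 − (3/7)·R2: [0, 0, 0]
R4 ← R4 − (4/7)·R2: [0, 0, 0]
2 nonzero rows, so rank(TC) = 2.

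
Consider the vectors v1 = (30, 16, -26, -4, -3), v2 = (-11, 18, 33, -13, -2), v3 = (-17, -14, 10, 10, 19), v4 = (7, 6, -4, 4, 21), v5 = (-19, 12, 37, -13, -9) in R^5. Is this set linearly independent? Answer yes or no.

no

Form the matrix with these vectors as rows and row reduce.
R2 ← R2 + (11/30)·R1: [0, 358/15, 352/15, -217/15, -31/10]
R3 ← R3 + (17/30)·R1: [0, -74/15, -71/15, 116/15, 173/10]
R4 ← R4 − (7/30)·R1: [0, 34/15, 31/15, 74/15, 217/10]
R5 ← R5 + (19/30)·R1: [0, 332/15, 308/15, -233/15, -109/10]
R3 ← R3 + (37/179)·R2: [0, 0, 21/179, 849/179, 2982/179]
R4 ← R4 − (17/179)·R2: [0, 0, -29/179, 1129/179, 3937/179]
R5 ← R5 − (166/179)·R2: [0, 0, -220/179, -379/179, -2873/358]
R4 ← R4 + (29/21)·R3: [0, 0, 0, 90/7, 45]
R5 ← R5 + (220/21)·R3: [0, 0, 0, 333/7, 333/2]
R5 ← R5 − (37/10)·R4: [0, 0, 0, 0, 0]
4 nonzero rows, so the 5 vectors span a space of dimension 4.
Since 4 < 5, the vectors are linearly dependent.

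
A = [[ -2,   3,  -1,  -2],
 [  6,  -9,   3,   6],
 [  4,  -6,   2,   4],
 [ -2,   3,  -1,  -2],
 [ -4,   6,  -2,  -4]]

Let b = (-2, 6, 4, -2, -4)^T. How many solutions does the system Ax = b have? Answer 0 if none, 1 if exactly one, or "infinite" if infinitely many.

Row reduce the augmented matrix [A | b].
R2 ← R2 + (3)·R1: [0, 0, 0, 0, 0]
R3 ← R3 + (2)·R1: [0, 0, 0, 0, 0]
R4 ← R4 − R1: [0, 0, 0, 0, 0]
R5 ← R5 − (2)·R1: [0, 0, 0, 0, 0]
The echelon form has 1 nonzero rows, and every pivot lies in the first 4 columns, so rank(A) = rank([A|b]) = 1.
The system is consistent.
rank = 1 < 4 unknowns, so there are infinitely many solutions.

infinite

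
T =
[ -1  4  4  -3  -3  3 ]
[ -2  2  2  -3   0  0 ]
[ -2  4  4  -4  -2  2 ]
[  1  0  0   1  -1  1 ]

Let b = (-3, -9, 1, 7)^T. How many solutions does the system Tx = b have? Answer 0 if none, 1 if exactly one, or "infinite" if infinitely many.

0

Row reduce the augmented matrix [T | b].
R2 ← R2 − (2)·R1: [0, -6, -6, 3, 6, -6, -3]
R3 ← R3 − (2)·R1: [0, -4, -4, 2, 4, -4, 7]
R4 ← R4 + R1: [0, 4, 4, -2, -4, 4, 4]
R3 ← R3 − (2/3)·R2: [0, 0, 0, 0, 0, 0, 9]
R4 ← R4 + (2/3)·R2: [0, 0, 0, 0, 0, 0, 2]
R4 ← R4 − (2/9)·R3: [0, 0, 0, 0, 0, 0, 0]
The echelon form has 3 nonzero rows; the last pivot sits in the augmented column, so rank(T) = 2 but rank([T|b]) = 3.
Since the ranks differ, the system is inconsistent.
It has no solutions.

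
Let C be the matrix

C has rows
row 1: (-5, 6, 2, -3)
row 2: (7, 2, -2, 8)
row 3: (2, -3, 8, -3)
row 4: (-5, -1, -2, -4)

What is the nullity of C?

Row reduce to echelon form.
R2 ← R2 + (7/5)·R1: [0, 52/5, 4/5, 19/5]
R3 ← R3 + (2/5)·R1: [0, -3/5, 44/5, -21/5]
R4 ← R4 − R1: [0, -7, -4, -1]
R3 ← R3 + (3/52)·R2: [0, 0, 115/13, -207/52]
R4 ← R4 + (35/52)·R2: [0, 0, -45/13, 81/52]
R4 ← R4 + (9/23)·R3: [0, 0, 0, 0]
3 nonzero rows, so rank(C) = 3.
C has 4 columns; by rank–nullity, nullity = 4 − 3 = 1.

1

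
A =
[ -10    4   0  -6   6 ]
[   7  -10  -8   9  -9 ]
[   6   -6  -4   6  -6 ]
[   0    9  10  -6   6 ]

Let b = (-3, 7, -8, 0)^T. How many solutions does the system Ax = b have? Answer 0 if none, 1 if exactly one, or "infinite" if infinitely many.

Row reduce the augmented matrix [A | b].
R2 ← R2 + (7/10)·R1: [0, -36/5, -8, 24/5, -24/5, 49/10]
R3 ← R3 + (3/5)·R1: [0, -18/5, -4, 12/5, -12/5, -49/5]
R3 ← R3 − (1/2)·R2: [0, 0, 0, 0, 0, -49/4]
R4 ← R4 + (5/4)·R2: [0, 0, 0, 0, 0, 49/8]
R4 ← R4 + (1/2)·R3: [0, 0, 0, 0, 0, 0]
The echelon form has 3 nonzero rows; the last pivot sits in the augmented column, so rank(A) = 2 but rank([A|b]) = 3.
Since the ranks differ, the system is inconsistent.
It has no solutions.

0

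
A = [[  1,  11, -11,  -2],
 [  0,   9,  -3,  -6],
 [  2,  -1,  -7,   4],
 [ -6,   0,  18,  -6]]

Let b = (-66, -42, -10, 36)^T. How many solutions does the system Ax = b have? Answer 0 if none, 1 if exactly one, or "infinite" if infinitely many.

infinite

Row reduce the augmented matrix [A | b].
R3 ← R3 − (2)·R1: [0, -23, 15, 8, 122]
R4 ← R4 + (6)·R1: [0, 66, -48, -18, -360]
R3 ← R3 + (23/9)·R2: [0, 0, 22/3, -22/3, 44/3]
R4 ← R4 − (22/3)·R2: [0, 0, -26, 26, -52]
R4 ← R4 + (39/11)·R3: [0, 0, 0, 0, 0]
The echelon form has 3 nonzero rows, and every pivot lies in the first 4 columns, so rank(A) = rank([A|b]) = 3.
The system is consistent.
rank = 3 < 4 unknowns, so there are infinitely many solutions.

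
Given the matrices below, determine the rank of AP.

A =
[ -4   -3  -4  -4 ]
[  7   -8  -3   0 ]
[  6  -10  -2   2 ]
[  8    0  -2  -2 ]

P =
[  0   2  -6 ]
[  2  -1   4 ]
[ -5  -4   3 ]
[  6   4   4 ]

3

First compute AP:
[[-10,  -5, -16],
 [ -1,  34, -83],
 [  2,  38, -74],
 [ -2,  16, -62]]
Now row reduce the product.
R2 ← R2 − (1/10)·R1: [0, 69/2, -407/5]
R3 ← R3 + (1/5)·R1: [0, 37, -386/5]
R4 ← R4 − (1/5)·R1: [0, 17, -294/5]
R3 ← R3 − (74/69)·R2: [0, 0, 3484/345]
R4 ← R4 − (34/69)·R2: [0, 0, -6448/345]
R4 ← R4 + (124/67)·R3: [0, 0, 0]
3 nonzero rows, so rank(AP) = 3.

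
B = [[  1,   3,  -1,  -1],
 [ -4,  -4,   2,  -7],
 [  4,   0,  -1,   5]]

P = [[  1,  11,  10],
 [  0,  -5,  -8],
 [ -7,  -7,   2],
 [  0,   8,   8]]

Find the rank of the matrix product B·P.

First compute BP:
[[  8,  -5, -24],
 [-18, -94, -60],
 [ 11,  91,  78]]
Now row reduce the product.
R2 ← R2 + (9/4)·R1: [0, -421/4, -114]
R3 ← R3 − (11/8)·R1: [0, 783/8, 111]
R3 ← R3 + (783/842)·R2: [0, 0, 2100/421]
3 nonzero rows, so rank(BP) = 3.

3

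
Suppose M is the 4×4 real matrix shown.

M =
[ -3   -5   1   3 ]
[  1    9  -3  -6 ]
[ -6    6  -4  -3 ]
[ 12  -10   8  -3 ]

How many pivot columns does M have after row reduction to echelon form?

Row reduce to echelon form.
R2 ← R2 + (1/3)·R1: [0, 22/3, -8/3, -5]
R3 ← R3 − (2)·R1: [0, 16, -6, -9]
R4 ← R4 + (4)·R1: [0, -30, 12, 9]
R3 ← R3 − (24/11)·R2: [0, 0, -2/11, 21/11]
R4 ← R4 + (45/11)·R2: [0, 0, 12/11, -126/11]
R4 ← R4 + (6)·R3: [0, 0, 0, 0]
Echelon form has 3 nonzero rows, so rank(M) = 3.
Each nonzero row contributes one pivot column: 3 pivot columns.

3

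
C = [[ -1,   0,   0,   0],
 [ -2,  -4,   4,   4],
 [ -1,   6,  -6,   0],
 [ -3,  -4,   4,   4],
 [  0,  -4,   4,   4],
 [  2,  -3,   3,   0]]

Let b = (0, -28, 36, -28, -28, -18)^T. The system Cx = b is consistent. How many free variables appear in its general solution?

1

Row reduce the augmented matrix [C | b].
R2 ← R2 − (2)·R1: [0, -4, 4, 4, -28]
R3 ← R3 − R1: [0, 6, -6, 0, 36]
R4 ← R4 − (3)·R1: [0, -4, 4, 4, -28]
R6 ← R6 + (2)·R1: [0, -3, 3, 0, -18]
R3 ← R3 + (3/2)·R2: [0, 0, 0, 6, -6]
R4 ← R4 − R2: [0, 0, 0, 0, 0]
R5 ← R5 − R2: [0, 0, 0, 0, 0]
R6 ← R6 − (3/4)·R2: [0, 0, 0, -3, 3]
R6 ← R6 + (1/2)·R3: [0, 0, 0, 0, 0]
The echelon form has 3 nonzero rows, and every pivot lies in the first 4 columns, so rank(C) = rank([C|b]) = 3.
The system is consistent.
Free variables = (unknowns) − (rank) = 4 − 3 = 1.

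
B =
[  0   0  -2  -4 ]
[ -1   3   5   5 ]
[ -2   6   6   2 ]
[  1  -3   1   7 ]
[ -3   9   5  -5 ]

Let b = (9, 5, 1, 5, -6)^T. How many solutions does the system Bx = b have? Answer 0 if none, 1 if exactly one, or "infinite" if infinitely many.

Row reduce the augmented matrix [B | b].
Swap R1 ↔ R2
R3 ← R3 − (2)·R1: [0, 0, -4, -8, -9]
R4 ← R4 + R1: [0, 0, 6, 12, 10]
R5 ← R5 − (3)·R1: [0, 0, -10, -20, -21]
R3 ← R3 − (2)·R2: [0, 0, 0, 0, -27]
R4 ← R4 + (3)·R2: [0, 0, 0, 0, 37]
R5 ← R5 − (5)·R2: [0, 0, 0, 0, -66]
R4 ← R4 + (37/27)·R3: [0, 0, 0, 0, 0]
R5 ← R5 − (22/9)·R3: [0, 0, 0, 0, 0]
The echelon form has 3 nonzero rows; the last pivot sits in the augmented column, so rank(B) = 2 but rank([B|b]) = 3.
Since the ranks differ, the system is inconsistent.
It has no solutions.

0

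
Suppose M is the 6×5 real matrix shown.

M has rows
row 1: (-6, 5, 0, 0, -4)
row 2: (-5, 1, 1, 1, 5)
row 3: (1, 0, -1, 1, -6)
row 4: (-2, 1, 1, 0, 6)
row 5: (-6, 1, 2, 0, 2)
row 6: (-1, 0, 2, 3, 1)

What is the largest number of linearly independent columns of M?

Row reduce to echelon form.
R2 ← R2 − (5/6)·R1: [0, -19/6, 1, 1, 25/3]
R3 ← R3 + (1/6)·R1: [0, 5/6, -1, 1, -20/3]
R4 ← R4 − (1/3)·R1: [0, -2/3, 1, 0, 22/3]
R5 ← R5 − R1: [0, -4, 2, 0, 6]
R6 ← R6 − (1/6)·R1: [0, -5/6, 2, 3, 5/3]
R3 ← R3 + (5/19)·R2: [0, 0, -14/19, 24/19, -85/19]
R4 ← R4 − (4/19)·R2: [0, 0, 15/19, -4/19, 106/19]
R5 ← R5 − (24/19)·R2: [0, 0, 14/19, -24/19, -86/19]
R6 ← R6 − (5/19)·R2: [0, 0, 33/19, 52/19, -10/19]
R4 ← R4 + (15/14)·R3: [0, 0, 0, 8/7, 11/14]
R5 ← R5 + R3: [0, 0, 0, 0, -9]
R6 ← R6 + (33/14)·R3: [0, 0, 0, 40/7, -155/14]
R6 ← R6 − (5)·R4: [0, 0, 0, 0, -15]
R6 ← R6 − (5/3)·R5: [0, 0, 0, 0, 0]
Echelon form has 5 nonzero rows, so rank(M) = 5.
The rank gives the maximum number of linearly independent columns: 5.

5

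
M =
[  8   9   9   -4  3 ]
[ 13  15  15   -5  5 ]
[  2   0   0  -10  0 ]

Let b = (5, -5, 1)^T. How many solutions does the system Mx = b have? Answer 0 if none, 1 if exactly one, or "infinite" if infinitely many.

0

Row reduce the augmented matrix [M | b].
R2 ← R2 − (13/8)·R1: [0, 3/8, 3/8, 3/2, 1/8, -105/8]
R3 ← R3 − (1/4)·R1: [0, -9/4, -9/4, -9, -3/4, -1/4]
R3 ← R3 + (6)·R2: [0, 0, 0, 0, 0, -79]
The echelon form has 3 nonzero rows; the last pivot sits in the augmented column, so rank(M) = 2 but rank([M|b]) = 3.
Since the ranks differ, the system is inconsistent.
It has no solutions.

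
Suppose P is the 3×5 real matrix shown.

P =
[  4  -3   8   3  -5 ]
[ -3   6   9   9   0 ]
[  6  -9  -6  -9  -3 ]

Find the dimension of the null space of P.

3

Row reduce to echelon form.
R2 ← R2 + (3/4)·R1: [0, 15/4, 15, 45/4, -15/4]
R3 ← R3 − (3/2)·R1: [0, -9/2, -18, -27/2, 9/2]
R3 ← R3 + (6/5)·R2: [0, 0, 0, 0, 0]
2 nonzero rows, so rank(P) = 2.
P has 5 columns; by rank–nullity, nullity = 5 − 2 = 3.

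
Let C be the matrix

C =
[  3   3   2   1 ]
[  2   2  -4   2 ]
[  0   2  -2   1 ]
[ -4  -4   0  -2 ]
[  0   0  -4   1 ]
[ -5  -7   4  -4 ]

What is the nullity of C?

Row reduce to echelon form.
R2 ← R2 − (2/3)·R1: [0, 0, -16/3, 4/3]
R4 ← R4 + (4/3)·R1: [0, 0, 8/3, -2/3]
R6 ← R6 + (5/3)·R1: [0, -2, 22/3, -7/3]
Swap R2 ↔ R3
R6 ← R6 + R2: [0, 0, 16/3, -4/3]
R4 ← R4 + (1/2)·R3: [0, 0, 0, 0]
R5 ← R5 − (3/4)·R3: [0, 0, 0, 0]
R6 ← R6 + R3: [0, 0, 0, 0]
3 nonzero rows, so rank(C) = 3.
C has 4 columns; by rank–nullity, nullity = 4 − 3 = 1.

1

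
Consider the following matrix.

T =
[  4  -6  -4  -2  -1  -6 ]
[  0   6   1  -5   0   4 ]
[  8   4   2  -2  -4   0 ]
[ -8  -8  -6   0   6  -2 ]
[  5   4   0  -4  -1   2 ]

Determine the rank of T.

4

Row reduce to echelon form.
R3 ← R3 − (2)·R1: [0, 16, 10, 2, -2, 12]
R4 ← R4 + (2)·R1: [0, -20, -14, -4, 4, -14]
R5 ← R5 − (5/4)·R1: [0, 23/2, 5, -3/2, 1/4, 19/2]
R3 ← R3 − (8/3)·R2: [0, 0, 22/3, 46/3, -2, 4/3]
R4 ← R4 + (10/3)·R2: [0, 0, -32/3, -62/3, 4, -2/3]
R5 ← R5 − (23/12)·R2: [0, 0, 37/12, 97/12, 1/4, 11/6]
R4 ← R4 + (16/11)·R3: [0, 0, 0, 18/11, 12/11, 14/11]
R5 ← R5 − (37/88)·R3: [0, 0, 0, 18/11, 12/11, 14/11]
R5 ← R5 − R4: [0, 0, 0, 0, 0, 0]
Echelon form has 4 nonzero rows, so rank(T) = 4.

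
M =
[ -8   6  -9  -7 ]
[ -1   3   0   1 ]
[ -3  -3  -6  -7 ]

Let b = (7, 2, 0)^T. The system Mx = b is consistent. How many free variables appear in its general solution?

Row reduce the augmented matrix [M | b].
R2 ← R2 − (1/8)·R1: [0, 9/4, 9/8, 15/8, 9/8]
R3 ← R3 − (3/8)·R1: [0, -21/4, -21/8, -35/8, -21/8]
R3 ← R3 + (7/3)·R2: [0, 0, 0, 0, 0]
The echelon form has 2 nonzero rows, and every pivot lies in the first 4 columns, so rank(M) = rank([M|b]) = 2.
The system is consistent.
Free variables = (unknowns) − (rank) = 4 − 2 = 2.

2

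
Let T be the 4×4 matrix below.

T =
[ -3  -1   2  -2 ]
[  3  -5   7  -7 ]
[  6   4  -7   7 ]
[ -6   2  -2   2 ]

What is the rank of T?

Row reduce to echelon form.
R2 ← R2 + R1: [0, -6, 9, -9]
R3 ← R3 + (2)·R1: [0, 2, -3, 3]
R4 ← R4 − (2)·R1: [0, 4, -6, 6]
R3 ← R3 + (1/3)·R2: [0, 0, 0, 0]
R4 ← R4 + (2/3)·R2: [0, 0, 0, 0]
Echelon form has 2 nonzero rows, so rank(T) = 2.

2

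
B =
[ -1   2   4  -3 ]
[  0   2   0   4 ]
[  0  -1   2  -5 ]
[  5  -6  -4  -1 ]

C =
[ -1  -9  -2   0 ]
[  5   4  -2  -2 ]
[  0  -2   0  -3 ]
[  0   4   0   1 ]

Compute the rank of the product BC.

3

First compute BC:
[[ 11,  -3,  -2, -19],
 [ 10,  24,  -4,   0],
 [ -5, -28,   2,  -9],
 [-35, -65,   2,  23]]
Now row reduce the product.
R2 ← R2 − (10/11)·R1: [0, 294/11, -24/11, 190/11]
R3 ← R3 + (5/11)·R1: [0, -323/11, 12/11, -194/11]
R4 ← R4 + (35/11)·R1: [0, -820/11, -48/11, -412/11]
R3 ← R3 + (323/294)·R2: [0, 0, -64/49, 197/147]
R4 ← R4 + (410/147)·R2: [0, 0, -512/49, 1576/147]
R4 ← R4 − (8)·R3: [0, 0, 0, 0]
3 nonzero rows, so rank(BC) = 3.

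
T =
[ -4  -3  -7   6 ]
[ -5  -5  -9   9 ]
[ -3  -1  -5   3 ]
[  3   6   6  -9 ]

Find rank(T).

Row reduce to echelon form.
R2 ← R2 − (5/4)·R1: [0, -5/4, -1/4, 3/2]
R3 ← R3 − (3/4)·R1: [0, 5/4, 1/4, -3/2]
R4 ← R4 + (3/4)·R1: [0, 15/4, 3/4, -9/2]
R3 ← R3 + R2: [0, 0, 0, 0]
R4 ← R4 + (3)·R2: [0, 0, 0, 0]
Echelon form has 2 nonzero rows, so rank(T) = 2.

2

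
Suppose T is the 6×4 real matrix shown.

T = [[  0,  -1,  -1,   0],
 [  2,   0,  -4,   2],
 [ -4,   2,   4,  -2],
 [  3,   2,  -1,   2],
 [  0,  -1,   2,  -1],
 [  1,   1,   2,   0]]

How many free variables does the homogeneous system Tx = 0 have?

1

Row reduce to echelon form.
Swap R1 ↔ R2
R3 ← R3 + (2)·R1: [0, 2, -4, 2]
R4 ← R4 − (3/2)·R1: [0, 2, 5, -1]
R6 ← R6 − (1/2)·R1: [0, 1, 4, -1]
R3 ← R3 + (2)·R2: [0, 0, -6, 2]
R4 ← R4 + (2)·R2: [0, 0, 3, -1]
R5 ← R5 − R2: [0, 0, 3, -1]
R6 ← R6 + R2: [0, 0, 3, -1]
R4 ← R4 + (1/2)·R3: [0, 0, 0, 0]
R5 ← R5 + (1/2)·R3: [0, 0, 0, 0]
R6 ← R6 + (1/2)·R3: [0, 0, 0, 0]
3 nonzero rows, so rank(T) = 3.
T has 4 columns; by rank–nullity, nullity = 4 − 3 = 1.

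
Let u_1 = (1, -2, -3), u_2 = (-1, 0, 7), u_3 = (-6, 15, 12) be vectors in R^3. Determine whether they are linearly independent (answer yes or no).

Form the matrix with these vectors as rows and row reduce.
R2 ← R2 + R1: [0, -2, 4]
R3 ← R3 + (6)·R1: [0, 3, -6]
R3 ← R3 + (3/2)·R2: [0, 0, 0]
2 nonzero rows, so the 3 vectors span a space of dimension 2.
Since 2 < 3, the vectors are linearly dependent.

no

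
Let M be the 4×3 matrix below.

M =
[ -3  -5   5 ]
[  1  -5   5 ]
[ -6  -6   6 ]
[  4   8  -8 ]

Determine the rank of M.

2

Row reduce to echelon form.
R2 ← R2 + (1/3)·R1: [0, -20/3, 20/3]
R3 ← R3 − (2)·R1: [0, 4, -4]
R4 ← R4 + (4/3)·R1: [0, 4/3, -4/3]
R3 ← R3 + (3/5)·R2: [0, 0, 0]
R4 ← R4 + (1/5)·R2: [0, 0, 0]
Echelon form has 2 nonzero rows, so rank(M) = 2.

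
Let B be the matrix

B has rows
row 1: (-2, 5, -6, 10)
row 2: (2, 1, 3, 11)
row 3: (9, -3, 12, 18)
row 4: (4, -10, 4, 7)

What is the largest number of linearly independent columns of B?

4

Row reduce to echelon form.
R2 ← R2 + R1: [0, 6, -3, 21]
R3 ← R3 + (9/2)·R1: [0, 39/2, -15, 63]
R4 ← R4 + (2)·R1: [0, 0, -8, 27]
R3 ← R3 − (13/4)·R2: [0, 0, -21/4, -21/4]
R4 ← R4 − (32/21)·R3: [0, 0, 0, 35]
Echelon form has 4 nonzero rows, so rank(B) = 4.
The rank gives the maximum number of linearly independent columns: 4.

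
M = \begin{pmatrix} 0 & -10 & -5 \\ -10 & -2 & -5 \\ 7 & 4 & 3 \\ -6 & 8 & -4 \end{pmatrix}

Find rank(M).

3

Row reduce to echelon form.
Swap R1 ↔ R2
R3 ← R3 + (7/10)·R1: [0, 13/5, -1/2]
R4 ← R4 − (3/5)·R1: [0, 46/5, -1]
R3 ← R3 + (13/50)·R2: [0, 0, -9/5]
R4 ← R4 + (23/25)·R2: [0, 0, -28/5]
R4 ← R4 − (28/9)·R3: [0, 0, 0]
Echelon form has 3 nonzero rows, so rank(M) = 3.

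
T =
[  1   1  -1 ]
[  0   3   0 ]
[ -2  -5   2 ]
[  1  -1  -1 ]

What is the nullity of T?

1

Row reduce to echelon form.
R3 ← R3 + (2)·R1: [0, -3, 0]
R4 ← R4 − R1: [0, -2, 0]
R3 ← R3 + R2: [0, 0, 0]
R4 ← R4 + (2/3)·R2: [0, 0, 0]
2 nonzero rows, so rank(T) = 2.
T has 3 columns; by rank–nullity, nullity = 3 − 2 = 1.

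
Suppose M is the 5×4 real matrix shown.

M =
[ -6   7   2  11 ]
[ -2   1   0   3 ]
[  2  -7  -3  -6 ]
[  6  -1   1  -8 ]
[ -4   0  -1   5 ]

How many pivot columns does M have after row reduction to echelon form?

2

Row reduce to echelon form.
R2 ← R2 − (1/3)·R1: [0, -4/3, -2/3, -2/3]
R3 ← R3 + (1/3)·R1: [0, -14/3, -7/3, -7/3]
R4 ← R4 + R1: [0, 6, 3, 3]
R5 ← R5 − (2/3)·R1: [0, -14/3, -7/3, -7/3]
R3 ← R3 − (7/2)·R2: [0, 0, 0, 0]
R4 ← R4 + (9/2)·R2: [0, 0, 0, 0]
R5 ← R5 − (7/2)·R2: [0, 0, 0, 0]
Echelon form has 2 nonzero rows, so rank(M) = 2.
Each nonzero row contributes one pivot column: 2 pivot columns.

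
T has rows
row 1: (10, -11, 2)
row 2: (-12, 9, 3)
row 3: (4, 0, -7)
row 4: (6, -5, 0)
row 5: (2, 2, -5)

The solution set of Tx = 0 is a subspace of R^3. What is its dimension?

0

Row reduce to echelon form.
R2 ← R2 + (6/5)·R1: [0, -21/5, 27/5]
R3 ← R3 − (2/5)·R1: [0, 22/5, -39/5]
R4 ← R4 − (3/5)·R1: [0, 8/5, -6/5]
R5 ← R5 − (1/5)·R1: [0, 21/5, -27/5]
R3 ← R3 + (22/21)·R2: [0, 0, -15/7]
R4 ← R4 + (8/21)·R2: [0, 0, 6/7]
R5 ← R5 + R2: [0, 0, 0]
R4 ← R4 + (2/5)·R3: [0, 0, 0]
3 nonzero rows, so rank(T) = 3.
T has 3 columns; by rank–nullity, nullity = 3 − 3 = 0.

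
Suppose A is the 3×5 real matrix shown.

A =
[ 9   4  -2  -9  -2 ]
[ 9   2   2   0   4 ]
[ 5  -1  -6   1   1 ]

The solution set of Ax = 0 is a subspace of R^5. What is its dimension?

2

Row reduce to echelon form.
R2 ← R2 − R1: [0, -2, 4, 9, 6]
R3 ← R3 − (5/9)·R1: [0, -29/9, -44/9, 6, 19/9]
R3 ← R3 − (29/18)·R2: [0, 0, -34/3, -17/2, -68/9]
3 nonzero rows, so rank(A) = 3.
A has 5 columns; by rank–nullity, nullity = 5 − 3 = 2.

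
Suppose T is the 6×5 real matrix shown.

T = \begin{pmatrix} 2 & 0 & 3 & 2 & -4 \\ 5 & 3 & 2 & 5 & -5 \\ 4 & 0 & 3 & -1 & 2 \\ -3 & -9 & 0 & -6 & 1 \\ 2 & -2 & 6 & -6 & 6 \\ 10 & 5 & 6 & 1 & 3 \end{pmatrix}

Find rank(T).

5

Row reduce to echelon form.
R2 ← R2 − (5/2)·R1: [0, 3, -11/2, 0, 5]
R3 ← R3 − (2)·R1: [0, 0, -3, -5, 10]
R4 ← R4 + (3/2)·R1: [0, -9, 9/2, -3, -5]
R5 ← R5 − R1: [0, -2, 3, -8, 10]
R6 ← R6 − (5)·R1: [0, 5, -9, -9, 23]
R4 ← R4 + (3)·R2: [0, 0, -12, -3, 10]
R5 ← R5 + (2/3)·R2: [0, 0, -2/3, -8, 40/3]
R6 ← R6 − (5/3)·R2: [0, 0, 1/6, -9, 44/3]
R4 ← R4 − (4)·R3: [0, 0, 0, 17, -30]
R5 ← R5 − (2/9)·R3: [0, 0, 0, -62/9, 100/9]
R6 ← R6 + (1/18)·R3: [0, 0, 0, -167/18, 137/9]
R5 ← R5 + (62/153)·R4: [0, 0, 0, 0, -160/153]
R6 ← R6 + (167/306)·R4: [0, 0, 0, 0, -176/153]
R6 ← R6 − (11/10)·R5: [0, 0, 0, 0, 0]
Echelon form has 5 nonzero rows, so rank(T) = 5.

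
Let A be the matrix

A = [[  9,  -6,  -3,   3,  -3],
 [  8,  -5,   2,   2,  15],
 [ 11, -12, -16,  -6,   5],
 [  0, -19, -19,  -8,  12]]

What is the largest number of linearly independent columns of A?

Row reduce to echelon form.
R2 ← R2 − (8/9)·R1: [0, 1/3, 14/3, -2/3, 53/3]
R3 ← R3 − (11/9)·R1: [0, -14/3, -37/3, -29/3, 26/3]
R3 ← R3 + (14)·R2: [0, 0, 53, -19, 256]
R4 ← R4 + (57)·R2: [0, 0, 247, -46, 1019]
R4 ← R4 − (247/53)·R3: [0, 0, 0, 2255/53, -9225/53]
Echelon form has 4 nonzero rows, so rank(A) = 4.
The rank gives the maximum number of linearly independent columns: 4.

4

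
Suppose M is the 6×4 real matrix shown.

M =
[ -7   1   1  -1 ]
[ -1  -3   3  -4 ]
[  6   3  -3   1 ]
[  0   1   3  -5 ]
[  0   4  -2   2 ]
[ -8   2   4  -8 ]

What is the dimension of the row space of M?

Row reduce to echelon form.
R2 ← R2 − (1/7)·R1: [0, -22/7, 20/7, -27/7]
R3 ← R3 + (6/7)·R1: [0, 27/7, -15/7, 1/7]
R6 ← R6 − (8/7)·R1: [0, 6/7, 20/7, -48/7]
R3 ← R3 + (27/22)·R2: [0, 0, 15/11, -101/22]
R4 ← R4 + (7/22)·R2: [0, 0, 43/11, -137/22]
R5 ← R5 + (14/11)·R2: [0, 0, 18/11, -32/11]
R6 ← R6 + (3/11)·R2: [0, 0, 40/11, -87/11]
R4 ← R4 − (43/15)·R3: [0, 0, 0, 104/15]
R5 ← R5 − (6/5)·R3: [0, 0, 0, 13/5]
R6 ← R6 − (8/3)·R3: [0, 0, 0, 13/3]
R5 ← R5 − (3/8)·R4: [0, 0, 0, 0]
R6 ← R6 − (5/8)·R4: [0, 0, 0, 0]
Echelon form has 4 nonzero rows, so rank(M) = 4.
The row space has dimension equal to the rank: 4.

4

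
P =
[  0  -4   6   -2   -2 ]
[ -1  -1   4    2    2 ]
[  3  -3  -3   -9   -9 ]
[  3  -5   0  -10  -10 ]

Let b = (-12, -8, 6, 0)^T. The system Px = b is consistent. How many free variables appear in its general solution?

Row reduce the augmented matrix [P | b].
Swap R1 ↔ R2
R3 ← R3 + (3)·R1: [0, -6, 9, -3, -3, -18]
R4 ← R4 + (3)·R1: [0, -8, 12, -4, -4, -24]
R3 ← R3 − (3/2)·R2: [0, 0, 0, 0, 0, 0]
R4 ← R4 − (2)·R2: [0, 0, 0, 0, 0, 0]
The echelon form has 2 nonzero rows, and every pivot lies in the first 5 columns, so rank(P) = rank([P|b]) = 2.
The system is consistent.
Free variables = (unknowns) − (rank) = 5 − 2 = 3.

3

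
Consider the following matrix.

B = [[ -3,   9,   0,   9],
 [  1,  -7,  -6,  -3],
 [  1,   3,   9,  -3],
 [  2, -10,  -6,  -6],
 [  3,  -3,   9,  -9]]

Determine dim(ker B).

2

Row reduce to echelon form.
R2 ← R2 + (1/3)·R1: [0, -4, -6, 0]
R3 ← R3 + (1/3)·R1: [0, 6, 9, 0]
R4 ← R4 + (2/3)·R1: [0, -4, -6, 0]
R5 ← R5 + R1: [0, 6, 9, 0]
R3 ← R3 + (3/2)·R2: [0, 0, 0, 0]
R4 ← R4 − R2: [0, 0, 0, 0]
R5 ← R5 + (3/2)·R2: [0, 0, 0, 0]
2 nonzero rows, so rank(B) = 2.
B has 4 columns; by rank–nullity, nullity = 4 − 2 = 2.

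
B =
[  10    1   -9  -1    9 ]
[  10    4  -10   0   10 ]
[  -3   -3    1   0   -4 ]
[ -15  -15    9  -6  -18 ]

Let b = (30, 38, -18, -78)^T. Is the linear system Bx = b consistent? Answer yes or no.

yes

Row reduce the augmented matrix [B | b].
R2 ← R2 − R1: [0, 3, -1, 1, 1, 8]
R3 ← R3 + (3/10)·R1: [0, -27/10, -17/10, -3/10, -13/10, -9]
R4 ← R4 + (3/2)·R1: [0, -27/2, -9/2, -15/2, -9/2, -33]
R3 ← R3 + (9/10)·R2: [0, 0, -13/5, 3/5, -2/5, -9/5]
R4 ← R4 + (9/2)·R2: [0, 0, -9, -3, 0, 3]
R4 ← R4 − (45/13)·R3: [0, 0, 0, -66/13, 18/13, 120/13]
The echelon form has 4 nonzero rows, and every pivot lies in the first 5 columns, so rank(B) = rank([B|b]) = 4.
The system is consistent.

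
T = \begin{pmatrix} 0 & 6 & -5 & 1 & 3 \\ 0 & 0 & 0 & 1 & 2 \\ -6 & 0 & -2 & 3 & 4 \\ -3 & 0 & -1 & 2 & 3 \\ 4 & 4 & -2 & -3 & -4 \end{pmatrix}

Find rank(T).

3

Row reduce to echelon form.
Swap R1 ↔ R3
R4 ← R4 − (1/2)·R1: [0, 0, 0, 1/2, 1]
R5 ← R5 + (2/3)·R1: [0, 4, -10/3, -1, -4/3]
Swap R2 ↔ R3
R5 ← R5 − (2/3)·R2: [0, 0, 0, -5/3, -10/3]
R4 ← R4 − (1/2)·R3: [0, 0, 0, 0, 0]
R5 ← R5 + (5/3)·R3: [0, 0, 0, 0, 0]
Echelon form has 3 nonzero rows, so rank(T) = 3.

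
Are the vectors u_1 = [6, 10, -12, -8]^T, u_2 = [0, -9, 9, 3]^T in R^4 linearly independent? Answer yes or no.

Form the matrix with these vectors as rows and row reduce.
2 nonzero rows, so the 2 vectors span a space of dimension 2.
Since 2 = 2, the vectors are linearly independent.

yes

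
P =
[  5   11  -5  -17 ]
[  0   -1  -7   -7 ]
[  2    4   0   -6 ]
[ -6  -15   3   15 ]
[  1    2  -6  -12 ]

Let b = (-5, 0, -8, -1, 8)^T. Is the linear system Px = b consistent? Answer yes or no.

no

Row reduce the augmented matrix [P | b].
R3 ← R3 − (2/5)·R1: [0, -2/5, 2, 4/5, -6]
R4 ← R4 + (6/5)·R1: [0, -9/5, -3, -27/5, -7]
R5 ← R5 − (1/5)·R1: [0, -1/5, -5, -43/5, 9]
R3 ← R3 − (2/5)·R2: [0, 0, 24/5, 18/5, -6]
R4 ← R4 − (9/5)·R2: [0, 0, 48/5, 36/5, -7]
R5 ← R5 − (1/5)·R2: [0, 0, -18/5, -36/5, 9]
R4 ← R4 − (2)·R3: [0, 0, 0, 0, 5]
R5 ← R5 + (3/4)·R3: [0, 0, 0, -9/2, 9/2]
Swap R4 ↔ R5
The echelon form has 5 nonzero rows; the last pivot sits in the augmented column, so rank(P) = 4 but rank([P|b]) = 5.
Since the ranks differ, the system is inconsistent.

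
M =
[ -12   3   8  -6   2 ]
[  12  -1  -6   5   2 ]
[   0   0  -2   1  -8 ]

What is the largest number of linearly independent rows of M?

Row reduce to echelon form.
R2 ← R2 + R1: [0, 2, 2, -1, 4]
Echelon form has 3 nonzero rows, so rank(M) = 3.
The rank gives the maximum number of linearly independent rows: 3.

3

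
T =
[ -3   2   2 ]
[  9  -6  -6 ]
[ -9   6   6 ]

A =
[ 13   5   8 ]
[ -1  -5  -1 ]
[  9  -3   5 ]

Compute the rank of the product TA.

First compute TA:
[[-23, -31, -16],
 [ 69,  93,  48],
 [-69, -93, -48]]
Now row reduce the product.
R2 ← R2 + (3)·R1: [0, 0, 0]
R3 ← R3 − (3)·R1: [0, 0, 0]
1 nonzero row, so rank(TA) = 1.

1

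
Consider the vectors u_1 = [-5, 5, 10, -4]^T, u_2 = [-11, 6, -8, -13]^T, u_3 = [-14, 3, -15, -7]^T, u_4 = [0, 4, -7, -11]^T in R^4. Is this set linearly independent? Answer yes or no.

Form the matrix with these vectors as rows and row reduce.
R2 ← R2 − (11/5)·R1: [0, -5, -30, -21/5]
R3 ← R3 − (14/5)·R1: [0, -11, -43, 21/5]
R3 ← R3 − (11/5)·R2: [0, 0, 23, 336/25]
R4 ← R4 + (4/5)·R2: [0, 0, -31, -359/25]
R4 ← R4 + (31/23)·R3: [0, 0, 0, 2159/575]
4 nonzero rows, so the 4 vectors span a space of dimension 4.
Since 4 = 4, the vectors are linearly independent.

yes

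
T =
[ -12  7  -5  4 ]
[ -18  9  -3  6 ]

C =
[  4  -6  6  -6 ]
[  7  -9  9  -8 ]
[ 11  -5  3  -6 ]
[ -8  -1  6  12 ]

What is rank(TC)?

2

First compute TC:
[[-86,  30,   0,  94],
 [-90,  36,   0, 126]]
Now row reduce the product.
R2 ← R2 − (45/43)·R1: [0, 198/43, 0, 1188/43]
2 nonzero rows, so rank(TC) = 2.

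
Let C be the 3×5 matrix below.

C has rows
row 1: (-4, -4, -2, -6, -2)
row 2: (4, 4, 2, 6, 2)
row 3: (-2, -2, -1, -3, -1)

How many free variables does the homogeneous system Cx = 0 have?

4

Row reduce to echelon form.
R2 ← R2 + R1: [0, 0, 0, 0, 0]
R3 ← R3 − (1/2)·R1: [0, 0, 0, 0, 0]
1 nonzero row, so rank(C) = 1.
C has 5 columns; by rank–nullity, nullity = 5 − 1 = 4.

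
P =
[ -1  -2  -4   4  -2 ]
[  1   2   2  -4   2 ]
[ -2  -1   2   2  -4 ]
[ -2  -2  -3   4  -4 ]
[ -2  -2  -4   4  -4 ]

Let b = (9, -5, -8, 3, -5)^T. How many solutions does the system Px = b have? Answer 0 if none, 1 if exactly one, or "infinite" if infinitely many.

Row reduce the augmented matrix [P | b].
R2 ← R2 + R1: [0, 0, -2, 0, 0, 4]
R3 ← R3 − (2)·R1: [0, 3, 10, -6, 0, -26]
R4 ← R4 − (2)·R1: [0, 2, 5, -4, 0, -15]
R5 ← R5 − (2)·R1: [0, 2, 4, -4, 0, -23]
Swap R2 ↔ R3
R4 ← R4 − (2/3)·R2: [0, 0, -5/3, 0, 0, 7/3]
R5 ← R5 − (2/3)·R2: [0, 0, -8/3, 0, 0, -17/3]
R4 ← R4 − (5/6)·R3: [0, 0, 0, 0, 0, -1]
R5 ← R5 − (4/3)·R3: [0, 0, 0, 0, 0, -11]
R5 ← R5 − (11)·R4: [0, 0, 0, 0, 0, 0]
The echelon form has 4 nonzero rows; the last pivot sits in the augmented column, so rank(P) = 3 but rank([P|b]) = 4.
Since the ranks differ, the system is inconsistent.
It has no solutions.

0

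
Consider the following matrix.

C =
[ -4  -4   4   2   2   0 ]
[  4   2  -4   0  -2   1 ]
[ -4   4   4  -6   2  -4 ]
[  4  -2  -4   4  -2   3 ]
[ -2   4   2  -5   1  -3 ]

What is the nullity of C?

4

Row reduce to echelon form.
R2 ← R2 + R1: [0, -2, 0, 2, 0, 1]
R3 ← R3 − R1: [0, 8, 0, -8, 0, -4]
R4 ← R4 + R1: [0, -6, 0, 6, 0, 3]
R5 ← R5 − (1/2)·R1: [0, 6, 0, -6, 0, -3]
R3 ← R3 + (4)·R2: [0, 0, 0, 0, 0, 0]
R4 ← R4 − (3)·R2: [0, 0, 0, 0, 0, 0]
R5 ← R5 + (3)·R2: [0, 0, 0, 0, 0, 0]
2 nonzero rows, so rank(C) = 2.
C has 6 columns; by rank–nullity, nullity = 6 − 2 = 4.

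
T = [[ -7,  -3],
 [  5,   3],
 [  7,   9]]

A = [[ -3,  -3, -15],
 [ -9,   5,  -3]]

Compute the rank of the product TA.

2

First compute TA:
[[ 48,   6, 114],
 [-42,   0, -84],
 [-102,  24, -132]]
Now row reduce the product.
R2 ← R2 + (7/8)·R1: [0, 21/4, 63/4]
R3 ← R3 + (17/8)·R1: [0, 147/4, 441/4]
R3 ← R3 − (7)·R2: [0, 0, 0]
2 nonzero rows, so rank(TA) = 2.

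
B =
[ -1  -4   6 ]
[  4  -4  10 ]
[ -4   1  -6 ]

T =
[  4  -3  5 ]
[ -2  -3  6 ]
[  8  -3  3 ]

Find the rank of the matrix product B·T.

3

First compute BT:
[[ 52,  -3, -11],
 [104, -30,  26],
 [-66,  27, -32]]
Now row reduce the product.
R2 ← R2 − (2)·R1: [0, -24, 48]
R3 ← R3 + (33/26)·R1: [0, 603/26, -1195/26]
R3 ← R3 + (201/208)·R2: [0, 0, 11/26]
3 nonzero rows, so rank(BT) = 3.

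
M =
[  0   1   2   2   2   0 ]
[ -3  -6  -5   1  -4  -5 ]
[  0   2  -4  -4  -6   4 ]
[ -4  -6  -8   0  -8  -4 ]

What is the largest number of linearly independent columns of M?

3

Row reduce to echelon form.
Swap R1 ↔ R2
R4 ← R4 − (4/3)·R1: [0, 2, -4/3, -4/3, -8/3, 8/3]
R3 ← R3 − (2)·R2: [0, 0, -8, -8, -10, 4]
R4 ← R4 − (2)·R2: [0, 0, -16/3, -16/3, -20/3, 8/3]
R4 ← R4 − (2/3)·R3: [0, 0, 0, 0, 0, 0]
Echelon form has 3 nonzero rows, so rank(M) = 3.
The rank gives the maximum number of linearly independent columns: 3.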